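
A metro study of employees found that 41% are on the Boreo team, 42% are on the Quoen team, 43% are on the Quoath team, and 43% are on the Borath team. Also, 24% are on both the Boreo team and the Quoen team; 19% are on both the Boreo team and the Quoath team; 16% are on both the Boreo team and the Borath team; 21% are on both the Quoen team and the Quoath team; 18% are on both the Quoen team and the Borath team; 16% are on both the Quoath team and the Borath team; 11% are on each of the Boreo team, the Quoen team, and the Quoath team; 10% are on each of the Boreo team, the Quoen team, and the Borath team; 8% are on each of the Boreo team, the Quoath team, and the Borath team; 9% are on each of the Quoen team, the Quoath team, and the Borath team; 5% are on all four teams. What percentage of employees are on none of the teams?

12%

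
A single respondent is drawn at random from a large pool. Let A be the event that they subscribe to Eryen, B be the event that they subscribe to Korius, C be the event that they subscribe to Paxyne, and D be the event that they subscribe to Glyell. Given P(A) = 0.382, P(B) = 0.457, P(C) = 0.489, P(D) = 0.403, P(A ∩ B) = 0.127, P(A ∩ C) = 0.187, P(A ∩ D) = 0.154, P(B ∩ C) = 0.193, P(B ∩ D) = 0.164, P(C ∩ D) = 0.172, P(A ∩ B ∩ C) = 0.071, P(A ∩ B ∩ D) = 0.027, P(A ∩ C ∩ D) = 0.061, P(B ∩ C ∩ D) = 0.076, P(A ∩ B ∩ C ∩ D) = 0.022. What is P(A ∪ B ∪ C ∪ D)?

0.947

Inclusion–exclusion gives
P(A ∪ B ∪ C ∪ D) = 0.382 + 0.457 + 0.489 + 0.403 − 0.127 − 0.187 − 0.154 − 0.193 − 0.164 − 0.172 + 0.071 + 0.027 + 0.061 + 0.076 − 0.022 = 0.947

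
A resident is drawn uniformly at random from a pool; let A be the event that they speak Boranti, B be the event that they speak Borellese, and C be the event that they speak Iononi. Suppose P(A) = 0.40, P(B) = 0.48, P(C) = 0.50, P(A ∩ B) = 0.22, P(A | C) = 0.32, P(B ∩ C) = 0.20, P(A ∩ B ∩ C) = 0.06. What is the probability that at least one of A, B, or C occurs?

0.86

P(A ∩ C) = P(C)·P(A|C) = 0.50 × 0.32 = 0.16
By inclusion–exclusion:
P(A ∪ B ∪ C) = 0.40 + 0.48 + 0.50 − 0.22 − 0.16 − 0.20 + 0.06 = 0.86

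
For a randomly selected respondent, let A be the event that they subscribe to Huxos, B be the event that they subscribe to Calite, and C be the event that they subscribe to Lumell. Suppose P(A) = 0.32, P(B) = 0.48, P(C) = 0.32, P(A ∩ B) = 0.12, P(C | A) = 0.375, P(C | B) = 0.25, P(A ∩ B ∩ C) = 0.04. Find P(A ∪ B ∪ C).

0.80

P(A ∩ C) = P(A)·P(C|A) = 0.32 × 0.375 = 0.12
P(B ∩ C) = P(B)·P(C|B) = 0.48 × 0.25 = 0.12
P(A ∪ B ∪ C) = 0.32 + 0.48 + 0.32 − 0.12 − 0.12 − 0.12 + 0.04 = 0.80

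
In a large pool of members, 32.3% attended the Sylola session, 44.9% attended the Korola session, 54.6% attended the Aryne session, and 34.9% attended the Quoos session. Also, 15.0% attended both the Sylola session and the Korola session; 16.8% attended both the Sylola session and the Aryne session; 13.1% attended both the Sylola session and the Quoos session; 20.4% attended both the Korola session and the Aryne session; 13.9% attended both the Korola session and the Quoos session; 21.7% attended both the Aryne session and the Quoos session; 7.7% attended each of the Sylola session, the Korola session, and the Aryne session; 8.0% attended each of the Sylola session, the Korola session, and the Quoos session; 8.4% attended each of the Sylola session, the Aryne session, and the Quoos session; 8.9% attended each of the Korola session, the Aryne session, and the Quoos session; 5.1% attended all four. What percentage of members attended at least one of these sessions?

93.7%

Using inclusion–exclusion:
P(union) = 32.3 + 44.9 + 54.6 + 34.9 − 15.0 − 16.8 − 13.1 − 20.4 − 13.9 − 21.7 + 7.7 + 8.0 + 8.4 + 8.9 − 5.1 = 93.7%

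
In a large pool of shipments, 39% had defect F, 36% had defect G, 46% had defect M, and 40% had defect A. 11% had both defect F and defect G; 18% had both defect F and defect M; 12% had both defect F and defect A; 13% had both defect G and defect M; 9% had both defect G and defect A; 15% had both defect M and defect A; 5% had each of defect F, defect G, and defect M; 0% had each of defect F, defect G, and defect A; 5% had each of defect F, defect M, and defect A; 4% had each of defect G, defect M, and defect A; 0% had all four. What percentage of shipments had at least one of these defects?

97%

Inclusion–exclusion gives
P(at least one) = 39 + 36 + 46 + 40 − 11 − 18 − 12 − 13 − 9 − 15 + 5 + 0 + 5 + 4 − 0 = 97%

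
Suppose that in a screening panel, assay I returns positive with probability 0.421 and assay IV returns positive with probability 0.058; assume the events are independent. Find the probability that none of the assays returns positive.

0.545418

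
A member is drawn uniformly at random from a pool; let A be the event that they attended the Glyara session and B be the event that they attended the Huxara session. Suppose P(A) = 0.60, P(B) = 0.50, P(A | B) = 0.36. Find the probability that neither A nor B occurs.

0.08

P(A ∩ B) = P(B)·P(A|B) = 0.50 × 0.36 = 0.18
P(A ∪ B) = 0.60 + 0.50 − 0.18 = 0.92
P(none) = 1 − 0.92 = 0.08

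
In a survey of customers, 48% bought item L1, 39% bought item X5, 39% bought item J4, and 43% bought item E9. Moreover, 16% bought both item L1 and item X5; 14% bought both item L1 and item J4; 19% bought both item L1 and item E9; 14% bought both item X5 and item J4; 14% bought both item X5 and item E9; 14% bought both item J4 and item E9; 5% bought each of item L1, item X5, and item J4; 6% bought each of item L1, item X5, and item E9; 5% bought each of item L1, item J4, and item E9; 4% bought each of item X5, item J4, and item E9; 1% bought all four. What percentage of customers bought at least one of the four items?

97%

By inclusion–exclusion:
P(≥1) = 48 + 39 + 39 + 43 − 16 − 14 − 19 − 14 − 14 − 14 + 5 + 6 + 5 + 4 − 1 = 97%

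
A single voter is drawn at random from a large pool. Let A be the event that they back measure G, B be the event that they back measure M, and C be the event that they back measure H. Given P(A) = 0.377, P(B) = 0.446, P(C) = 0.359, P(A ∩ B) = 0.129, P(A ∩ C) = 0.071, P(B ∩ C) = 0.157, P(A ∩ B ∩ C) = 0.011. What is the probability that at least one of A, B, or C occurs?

0.836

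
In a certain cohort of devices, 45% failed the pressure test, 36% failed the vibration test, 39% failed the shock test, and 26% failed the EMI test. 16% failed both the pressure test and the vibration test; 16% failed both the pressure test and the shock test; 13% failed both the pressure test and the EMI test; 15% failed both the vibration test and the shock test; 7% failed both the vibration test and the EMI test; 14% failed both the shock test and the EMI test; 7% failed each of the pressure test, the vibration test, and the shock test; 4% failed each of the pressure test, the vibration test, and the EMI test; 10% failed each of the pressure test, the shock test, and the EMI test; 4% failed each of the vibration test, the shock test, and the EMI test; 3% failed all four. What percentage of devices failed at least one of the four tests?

87%

By inclusion–exclusion:
P(at least one) = 45 + 36 + 39 + 26 − 16 − 16 − 13 − 15 − 7 − 14 + 7 + 4 + 10 + 4 − 3 = 87%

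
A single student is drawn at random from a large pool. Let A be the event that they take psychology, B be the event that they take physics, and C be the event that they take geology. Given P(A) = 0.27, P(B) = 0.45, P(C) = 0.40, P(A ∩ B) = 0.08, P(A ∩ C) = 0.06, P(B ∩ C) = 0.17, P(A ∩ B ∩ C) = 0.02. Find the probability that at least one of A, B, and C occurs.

Using inclusion–exclusion:
P(A ∪ B ∪ C) = 0.27 + 0.45 + 0.40 − 0.08 − 0.06 − 0.17 + 0.02 = 0.83

0.83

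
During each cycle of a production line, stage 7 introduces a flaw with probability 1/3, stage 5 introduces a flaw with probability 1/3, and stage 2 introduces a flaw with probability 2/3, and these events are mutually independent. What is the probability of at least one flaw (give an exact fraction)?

23/27

P(none) = (1 − 1/3) × (1 − 1/3) × (1 − 2/3) = 2/3 × 2/3 × 1/3 = 4/27
P(at least one) = 1 − 4/27 = 23/27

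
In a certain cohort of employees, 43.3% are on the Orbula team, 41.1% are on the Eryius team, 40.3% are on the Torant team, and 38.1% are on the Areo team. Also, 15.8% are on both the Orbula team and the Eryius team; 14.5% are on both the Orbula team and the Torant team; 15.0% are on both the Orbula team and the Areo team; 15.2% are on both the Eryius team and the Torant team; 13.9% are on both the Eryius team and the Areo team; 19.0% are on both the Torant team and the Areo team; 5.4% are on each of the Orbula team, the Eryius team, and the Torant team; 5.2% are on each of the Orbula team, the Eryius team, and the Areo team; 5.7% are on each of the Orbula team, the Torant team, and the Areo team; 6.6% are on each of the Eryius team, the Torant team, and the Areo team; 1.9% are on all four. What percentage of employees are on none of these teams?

P(at least one) = 43.3 + 41.1 + 40.3 + 38.1 − 15.8 − 14.5 − 15.0 − 15.2 − 13.9 − 19.0 + 5.4 + 5.2 + 5.7 + 6.6 − 1.9 = 90.4%
P(none) = 100% − 90.4% = 9.6%

9.6%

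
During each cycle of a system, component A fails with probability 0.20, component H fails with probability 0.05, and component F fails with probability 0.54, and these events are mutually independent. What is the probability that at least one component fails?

Independence gives P(none) = ∏(1 − pᵢ).
P(none) = (1 − 0.20) × (1 − 0.05) × (1 − 0.54) = 0.80 × 0.95 × 0.46 = 0.3496
P(at least one) = 1 − 0.3496 = 0.6504

0.6504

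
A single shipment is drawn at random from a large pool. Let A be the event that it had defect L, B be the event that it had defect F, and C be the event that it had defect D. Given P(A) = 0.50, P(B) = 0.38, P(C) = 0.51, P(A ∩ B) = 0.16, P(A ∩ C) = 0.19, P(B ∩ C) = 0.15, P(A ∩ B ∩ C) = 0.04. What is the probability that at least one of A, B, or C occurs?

By inclusion–exclusion:
P(A ∪ B ∪ C) = 0.50 + 0.38 + 0.51 − 0.16 − 0.19 − 0.15 + 0.04 = 0.93

0.93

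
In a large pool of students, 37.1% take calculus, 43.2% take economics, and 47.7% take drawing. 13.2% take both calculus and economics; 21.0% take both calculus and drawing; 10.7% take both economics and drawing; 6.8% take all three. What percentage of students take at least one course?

89.9%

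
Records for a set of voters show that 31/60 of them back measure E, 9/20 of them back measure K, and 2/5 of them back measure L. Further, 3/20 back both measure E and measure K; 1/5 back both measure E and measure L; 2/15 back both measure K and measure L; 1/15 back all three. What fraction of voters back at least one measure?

19/20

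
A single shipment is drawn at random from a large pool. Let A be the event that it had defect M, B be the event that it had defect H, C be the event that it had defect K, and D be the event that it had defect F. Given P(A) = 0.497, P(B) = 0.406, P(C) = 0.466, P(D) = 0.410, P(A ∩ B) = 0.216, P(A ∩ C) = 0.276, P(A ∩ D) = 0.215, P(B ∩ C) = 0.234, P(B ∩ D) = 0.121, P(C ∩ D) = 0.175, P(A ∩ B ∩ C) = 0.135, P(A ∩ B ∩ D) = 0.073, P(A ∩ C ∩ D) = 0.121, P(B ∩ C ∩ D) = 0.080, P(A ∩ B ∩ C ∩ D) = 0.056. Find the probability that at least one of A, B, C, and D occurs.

0.895

Inclusion–exclusion gives
P(A ∪ B ∪ C ∪ D) = 0.497 + 0.406 + 0.466 + 0.410 − 0.216 − 0.276 − 0.215 − 0.234 − 0.121 − 0.175 + 0.135 + 0.073 + 0.121 + 0.080 − 0.056 = 0.895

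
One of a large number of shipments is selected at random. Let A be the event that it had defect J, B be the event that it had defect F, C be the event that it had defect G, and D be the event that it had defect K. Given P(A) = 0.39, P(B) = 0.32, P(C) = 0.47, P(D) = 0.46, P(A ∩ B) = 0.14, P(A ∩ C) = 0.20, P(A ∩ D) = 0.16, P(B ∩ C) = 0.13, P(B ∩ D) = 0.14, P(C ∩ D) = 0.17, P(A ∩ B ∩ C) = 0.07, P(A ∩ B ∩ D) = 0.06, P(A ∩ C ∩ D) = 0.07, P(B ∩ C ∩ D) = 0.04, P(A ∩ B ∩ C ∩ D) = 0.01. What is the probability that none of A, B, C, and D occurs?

0.07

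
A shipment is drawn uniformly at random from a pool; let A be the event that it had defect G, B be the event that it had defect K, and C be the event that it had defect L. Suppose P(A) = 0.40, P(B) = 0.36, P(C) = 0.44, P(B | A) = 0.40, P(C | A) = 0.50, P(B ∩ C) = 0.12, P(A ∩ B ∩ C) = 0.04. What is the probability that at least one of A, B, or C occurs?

0.76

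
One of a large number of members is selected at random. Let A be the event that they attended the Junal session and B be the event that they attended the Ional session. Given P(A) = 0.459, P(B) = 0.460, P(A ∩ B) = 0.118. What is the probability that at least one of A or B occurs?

0.801

Apply inclusion-exclusion:
P(A ∪ B) = 0.459 + 0.460 − 0.118 = 0.801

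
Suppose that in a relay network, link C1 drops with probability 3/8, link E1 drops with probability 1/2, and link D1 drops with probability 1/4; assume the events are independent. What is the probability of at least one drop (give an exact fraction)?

Since the events are independent, P(none) is the product of the individual non-occurrence probabilities.
P(none) = (1 − 3/8) × (1 − 1/2) × (1 − 1/4) = 5/8 × 1/2 × 3/4 = 15/64
P(at least one) = 1 − 15/64 = 49/64

49/64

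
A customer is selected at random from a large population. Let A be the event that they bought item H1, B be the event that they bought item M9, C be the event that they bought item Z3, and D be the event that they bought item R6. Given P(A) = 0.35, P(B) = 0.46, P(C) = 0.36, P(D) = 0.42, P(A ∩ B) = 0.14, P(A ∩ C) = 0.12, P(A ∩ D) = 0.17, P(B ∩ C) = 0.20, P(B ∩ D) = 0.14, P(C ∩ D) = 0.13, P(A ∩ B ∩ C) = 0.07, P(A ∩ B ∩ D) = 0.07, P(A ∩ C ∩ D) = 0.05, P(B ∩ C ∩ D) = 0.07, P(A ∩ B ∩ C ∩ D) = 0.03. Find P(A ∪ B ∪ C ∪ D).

Using inclusion–exclusion:
P(A ∪ B ∪ C ∪ D) = 0.35 + 0.46 + 0.36 + 0.42 − 0.14 − 0.12 − 0.17 − 0.20 − 0.14 − 0.13 + 0.07 + 0.07 + 0.05 + 0.07 − 0.03 = 0.92

0.92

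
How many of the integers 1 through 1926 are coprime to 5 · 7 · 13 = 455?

Inclusion–exclusion gives
385 + 275 + 148 − 55 − 29 − 21 + 4 = 707
1926 − 707 = 1219

1219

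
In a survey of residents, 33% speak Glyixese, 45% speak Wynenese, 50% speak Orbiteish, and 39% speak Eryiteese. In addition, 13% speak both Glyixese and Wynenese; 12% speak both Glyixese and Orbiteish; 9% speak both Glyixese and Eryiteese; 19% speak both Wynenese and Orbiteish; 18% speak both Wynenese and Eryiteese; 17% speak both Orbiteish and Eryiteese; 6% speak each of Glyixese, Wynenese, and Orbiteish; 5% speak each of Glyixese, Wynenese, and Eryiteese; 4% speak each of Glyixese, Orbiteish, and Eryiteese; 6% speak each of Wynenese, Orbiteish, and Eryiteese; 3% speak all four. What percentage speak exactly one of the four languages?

By inclusion–exclusion (exactly-one form):
P(exactly one) = 33 + 45 + 50 + 39 − 2·13 − 2·12 − 2·9 − 2·19 − 2·18 − 2·17 + 3·6 + 3·5 + 3·4 + 3·6 − 4·3 = 42%

42%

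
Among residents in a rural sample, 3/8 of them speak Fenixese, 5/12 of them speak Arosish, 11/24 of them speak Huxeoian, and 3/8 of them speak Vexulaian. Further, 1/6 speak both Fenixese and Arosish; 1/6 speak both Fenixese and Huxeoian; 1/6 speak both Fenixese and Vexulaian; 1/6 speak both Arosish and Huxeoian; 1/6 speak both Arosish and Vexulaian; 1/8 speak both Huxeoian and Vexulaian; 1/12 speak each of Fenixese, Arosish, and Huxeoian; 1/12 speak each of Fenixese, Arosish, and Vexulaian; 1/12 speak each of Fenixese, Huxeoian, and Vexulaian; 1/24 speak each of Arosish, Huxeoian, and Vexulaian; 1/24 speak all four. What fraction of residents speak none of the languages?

Inclusion–exclusion gives
P(at least one) = 3/8 + 5/12 + 11/24 + 3/8 − 1/6 − 1/6 − 1/6 − 1/6 − 1/6 − 1/8 + 1/12 + 1/12 + 1/12 + 1/24 − 1/24 = 11/12
P(none) = 1 − 11/12 = 1/12

1/12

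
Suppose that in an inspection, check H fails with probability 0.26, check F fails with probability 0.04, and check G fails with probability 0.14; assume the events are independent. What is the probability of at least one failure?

0.389056

P(none) = (1 − 0.26) × (1 − 0.04) × (1 − 0.14) = 0.74 × 0.96 × 0.86 = 0.610944
P(at least one) = 1 − 0.610944 = 0.389056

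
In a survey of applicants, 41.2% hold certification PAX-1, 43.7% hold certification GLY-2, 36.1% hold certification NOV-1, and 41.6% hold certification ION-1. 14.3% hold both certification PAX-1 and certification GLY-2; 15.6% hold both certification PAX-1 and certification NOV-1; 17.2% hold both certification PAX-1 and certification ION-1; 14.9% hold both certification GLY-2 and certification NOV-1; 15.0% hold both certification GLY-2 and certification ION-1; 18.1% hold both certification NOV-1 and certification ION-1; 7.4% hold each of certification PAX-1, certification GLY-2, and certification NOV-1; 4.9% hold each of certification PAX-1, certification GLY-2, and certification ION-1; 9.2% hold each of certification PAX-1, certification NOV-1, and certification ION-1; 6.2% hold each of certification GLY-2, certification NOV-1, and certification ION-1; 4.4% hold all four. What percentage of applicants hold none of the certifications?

Inclusion–exclusion gives
P(union) = 41.2 + 43.7 + 36.1 + 41.6 − 14.3 − 15.6 − 17.2 − 14.9 − 15.0 − 18.1 + 7.4 + 4.9 + 9.2 + 6.2 − 4.4 = 90.8%
P(none) = 100% − 90.8% = 9.2%

9.2%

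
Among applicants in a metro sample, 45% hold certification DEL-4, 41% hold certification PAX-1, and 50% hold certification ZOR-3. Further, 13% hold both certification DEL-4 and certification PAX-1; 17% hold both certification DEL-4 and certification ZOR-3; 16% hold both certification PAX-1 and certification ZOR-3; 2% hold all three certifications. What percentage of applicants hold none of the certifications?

8%

Apply inclusion-exclusion:
P(union) = 45 + 41 + 50 − 13 − 17 − 16 + 2 = 92%
P(none) = 100% − 92% = 8%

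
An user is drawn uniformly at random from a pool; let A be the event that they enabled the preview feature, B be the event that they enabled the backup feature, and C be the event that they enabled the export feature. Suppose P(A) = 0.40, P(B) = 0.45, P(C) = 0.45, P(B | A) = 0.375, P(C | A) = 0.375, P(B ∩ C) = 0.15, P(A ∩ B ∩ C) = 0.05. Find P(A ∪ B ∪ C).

0.90

P(A ∩ B) = P(A)·P(B|A) = 0.40 × 0.375 = 0.15
P(A ∩ C) = P(A)·P(C|A) = 0.40 × 0.375 = 0.15
By inclusion-exclusion,
P(A ∪ B ∪ C) = 0.40 + 0.45 + 0.45 − 0.15 − 0.15 − 0.15 + 0.05 = 0.90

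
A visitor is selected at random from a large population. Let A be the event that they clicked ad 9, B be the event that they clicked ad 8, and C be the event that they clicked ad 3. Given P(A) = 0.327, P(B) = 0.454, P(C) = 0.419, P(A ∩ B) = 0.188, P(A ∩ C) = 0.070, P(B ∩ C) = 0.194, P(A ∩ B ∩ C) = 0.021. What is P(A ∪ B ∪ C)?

0.769

By inclusion–exclusion:
P(A ∪ B ∪ C) = 0.327 + 0.454 + 0.419 − 0.188 − 0.070 − 0.194 + 0.021 = 0.769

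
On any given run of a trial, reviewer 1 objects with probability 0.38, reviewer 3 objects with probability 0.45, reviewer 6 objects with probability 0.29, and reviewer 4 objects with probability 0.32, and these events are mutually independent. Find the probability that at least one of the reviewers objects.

0.8353652

Since the events are independent, P(none) is the product of the individual non-occurrence probabilities.
P(none) = (1 − 0.38) × (1 − 0.45) × (1 − 0.29) × (1 − 0.32) = 0.62 × 0.55 × 0.71 × 0.68 = 0.1646348
P(at least one) = 1 − 0.1646348 = 0.8353652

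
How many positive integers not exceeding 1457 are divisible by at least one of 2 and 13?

784

floor(1457/2) + floor(1457/13) − floor(1457/26) = 728 + 112 − 56 = 784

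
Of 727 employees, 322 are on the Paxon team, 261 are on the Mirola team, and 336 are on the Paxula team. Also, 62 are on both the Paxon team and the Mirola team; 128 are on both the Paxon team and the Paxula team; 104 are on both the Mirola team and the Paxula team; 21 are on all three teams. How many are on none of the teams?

81

N(≥1) = 322 + 261 + 336 − 62 − 128 − 104 + 21 = 646
None: 727 − 646 = 81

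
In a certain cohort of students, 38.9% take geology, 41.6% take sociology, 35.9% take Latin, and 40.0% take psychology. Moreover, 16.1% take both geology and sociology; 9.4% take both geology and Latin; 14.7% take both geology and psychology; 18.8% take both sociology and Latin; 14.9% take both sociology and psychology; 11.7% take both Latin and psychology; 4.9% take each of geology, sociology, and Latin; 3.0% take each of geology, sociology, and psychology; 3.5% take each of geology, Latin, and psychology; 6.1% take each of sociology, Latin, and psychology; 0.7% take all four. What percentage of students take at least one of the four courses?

87.6%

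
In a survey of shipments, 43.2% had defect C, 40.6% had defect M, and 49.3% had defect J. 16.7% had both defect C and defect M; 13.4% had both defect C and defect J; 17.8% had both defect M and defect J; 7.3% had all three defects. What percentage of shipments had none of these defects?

7.5%

By inclusion–exclusion:
P(≥1) = 43.2 + 40.6 + 49.3 − 16.7 − 13.4 − 17.8 + 7.3 = 92.5%
P(none) = 100% − 92.5% = 7.5%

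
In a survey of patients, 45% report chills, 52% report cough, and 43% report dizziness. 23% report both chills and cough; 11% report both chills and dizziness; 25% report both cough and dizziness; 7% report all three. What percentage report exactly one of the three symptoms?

P(exactly one) = 45 + 52 + 43 − 2·23 − 2·11 − 2·25 + 3·7 = 43%

43%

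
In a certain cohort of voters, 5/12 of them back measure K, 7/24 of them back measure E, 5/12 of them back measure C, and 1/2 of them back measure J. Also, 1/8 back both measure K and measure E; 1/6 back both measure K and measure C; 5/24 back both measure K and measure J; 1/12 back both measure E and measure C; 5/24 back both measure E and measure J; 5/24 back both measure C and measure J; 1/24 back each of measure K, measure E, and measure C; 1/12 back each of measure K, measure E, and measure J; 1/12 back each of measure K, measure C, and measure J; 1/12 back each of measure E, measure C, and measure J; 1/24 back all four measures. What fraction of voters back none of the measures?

By inclusion-exclusion,
P(≥1) = 5/12 + 7/24 + 5/12 + 1/2 − 1/8 − 1/6 − 5/24 − 1/12 − 5/24 − 5/24 + 1/24 + 1/12 + 1/12 + 1/12 − 1/24 = 7/8
P(none) = 1 − 7/8 = 1/8

1/8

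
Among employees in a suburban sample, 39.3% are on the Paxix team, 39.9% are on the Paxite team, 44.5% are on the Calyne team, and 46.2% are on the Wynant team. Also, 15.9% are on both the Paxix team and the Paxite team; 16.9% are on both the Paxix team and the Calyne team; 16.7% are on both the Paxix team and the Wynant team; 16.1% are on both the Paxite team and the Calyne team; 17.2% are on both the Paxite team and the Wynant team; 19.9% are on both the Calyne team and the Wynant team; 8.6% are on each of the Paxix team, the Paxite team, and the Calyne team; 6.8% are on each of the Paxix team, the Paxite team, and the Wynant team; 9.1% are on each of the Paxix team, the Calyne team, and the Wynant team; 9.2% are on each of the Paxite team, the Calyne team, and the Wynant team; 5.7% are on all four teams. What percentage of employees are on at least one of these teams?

Apply inclusion-exclusion:
P(≥1) = 39.3 + 39.9 + 44.5 + 46.2 − 15.9 − 16.9 − 16.7 − 16.1 − 17.2 − 19.9 + 8.6 + 6.8 + 9.1 + 9.2 − 5.7 = 95.2%

95.2%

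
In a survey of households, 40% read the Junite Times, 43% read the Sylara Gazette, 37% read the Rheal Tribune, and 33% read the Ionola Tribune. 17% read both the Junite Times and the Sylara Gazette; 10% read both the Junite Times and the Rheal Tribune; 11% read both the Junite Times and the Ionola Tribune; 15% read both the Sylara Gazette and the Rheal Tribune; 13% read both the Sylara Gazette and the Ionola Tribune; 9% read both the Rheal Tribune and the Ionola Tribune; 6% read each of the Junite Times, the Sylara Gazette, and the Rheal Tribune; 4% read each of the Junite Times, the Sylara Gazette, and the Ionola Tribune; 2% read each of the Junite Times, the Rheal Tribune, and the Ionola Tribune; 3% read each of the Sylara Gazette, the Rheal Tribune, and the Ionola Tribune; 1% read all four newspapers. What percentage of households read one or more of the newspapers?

92%

Apply inclusion-exclusion:
P(at least one) = 40 + 43 + 37 + 33 − 17 − 10 − 11 − 15 − 13 − 9 + 6 + 4 + 2 + 3 − 1 = 92%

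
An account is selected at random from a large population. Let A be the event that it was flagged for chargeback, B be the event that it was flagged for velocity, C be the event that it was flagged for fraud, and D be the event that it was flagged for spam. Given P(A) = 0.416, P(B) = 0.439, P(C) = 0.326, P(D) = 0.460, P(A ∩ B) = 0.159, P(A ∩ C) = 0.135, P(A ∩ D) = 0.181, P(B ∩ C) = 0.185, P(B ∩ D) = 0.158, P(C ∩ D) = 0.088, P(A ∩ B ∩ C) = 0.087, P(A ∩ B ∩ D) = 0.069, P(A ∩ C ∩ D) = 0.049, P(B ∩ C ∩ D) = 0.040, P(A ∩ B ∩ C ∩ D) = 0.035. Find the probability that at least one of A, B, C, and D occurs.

Using inclusion–exclusion:
P(A ∪ B ∪ C ∪ D) = 0.416 + 0.439 + 0.326 + 0.460 − 0.159 − 0.135 − 0.181 − 0.185 − 0.158 − 0.088 + 0.087 + 0.069 + 0.049 + 0.040 − 0.035 = 0.945

0.945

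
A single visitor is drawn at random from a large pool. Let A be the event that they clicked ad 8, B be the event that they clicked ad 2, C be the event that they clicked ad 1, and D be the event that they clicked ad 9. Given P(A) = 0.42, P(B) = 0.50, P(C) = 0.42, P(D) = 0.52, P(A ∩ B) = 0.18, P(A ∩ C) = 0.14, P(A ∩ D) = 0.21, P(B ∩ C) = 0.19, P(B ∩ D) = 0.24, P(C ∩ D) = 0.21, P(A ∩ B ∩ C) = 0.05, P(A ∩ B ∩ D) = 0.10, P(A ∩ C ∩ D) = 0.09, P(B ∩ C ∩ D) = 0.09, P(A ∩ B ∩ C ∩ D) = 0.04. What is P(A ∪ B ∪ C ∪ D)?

P(A ∪ B ∪ C ∪ D) = 0.42 + 0.50 + 0.42 + 0.52 − 0.18 − 0.14 − 0.21 − 0.19 − 0.24 − 0.21 + 0.05 + 0.10 + 0.09 + 0.09 − 0.04 = 0.98

0.98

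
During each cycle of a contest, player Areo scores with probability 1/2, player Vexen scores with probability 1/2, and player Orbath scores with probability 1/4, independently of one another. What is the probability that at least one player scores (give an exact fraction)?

13/16

P(none) = (1 − 1/2) × (1 − 1/2) × (1 − 1/4) = 1/2 × 1/2 × 3/4 = 3/16
P(at least one) = 1 − 3/16 = 13/16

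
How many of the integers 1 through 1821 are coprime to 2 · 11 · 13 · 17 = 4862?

Apply inclusion-exclusion:
⌊1821/2⌋ + ⌊1821/11⌋ + ⌊1821/13⌋ + ⌊1821/17⌋ − ⌊1821/22⌋ − ⌊1821/26⌋ − ⌊1821/34⌋ − ⌊1821/143⌋ − ⌊1821/187⌋ − ⌊1821/221⌋ + ⌊1821/286⌋ + ⌊1821/374⌋ + ⌊1821/442⌋ + ⌊1821/2431⌋ − ⌊1821/4862⌋ = 910 + 165 + 140 + 107 − 82 − 70 − 53 − 12 − 9 − 8 + 6 + 4 + 4 + 0 − 0 = 1102
1821 − 1102 = 719

719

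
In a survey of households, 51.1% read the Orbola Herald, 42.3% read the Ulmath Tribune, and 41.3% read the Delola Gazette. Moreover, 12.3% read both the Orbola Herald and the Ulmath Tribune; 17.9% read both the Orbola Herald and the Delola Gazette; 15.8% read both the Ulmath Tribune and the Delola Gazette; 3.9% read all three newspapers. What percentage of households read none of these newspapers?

By inclusion-exclusion,
P(at least one) = 51.1 + 42.3 + 41.3 − 12.3 − 17.9 − 15.8 + 3.9 = 92.6%
P(none) = 100% − 92.6% = 7.4%

7.4%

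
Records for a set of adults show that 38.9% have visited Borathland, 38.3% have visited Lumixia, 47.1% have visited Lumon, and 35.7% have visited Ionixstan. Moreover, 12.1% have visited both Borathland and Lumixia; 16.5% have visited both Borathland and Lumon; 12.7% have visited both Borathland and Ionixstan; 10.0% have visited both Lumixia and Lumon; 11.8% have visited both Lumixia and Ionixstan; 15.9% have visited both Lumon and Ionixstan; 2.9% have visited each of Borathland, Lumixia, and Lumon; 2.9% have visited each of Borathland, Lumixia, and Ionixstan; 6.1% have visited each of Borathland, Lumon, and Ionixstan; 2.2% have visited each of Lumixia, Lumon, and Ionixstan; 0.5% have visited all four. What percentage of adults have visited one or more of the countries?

Inclusion–exclusion gives
P(at least one) = 38.9 + 38.3 + 47.1 + 35.7 − 12.1 − 16.5 − 12.7 − 10.0 − 11.8 − 15.9 + 2.9 + 2.9 + 6.1 + 2.2 − 0.5 = 94.6%

94.6%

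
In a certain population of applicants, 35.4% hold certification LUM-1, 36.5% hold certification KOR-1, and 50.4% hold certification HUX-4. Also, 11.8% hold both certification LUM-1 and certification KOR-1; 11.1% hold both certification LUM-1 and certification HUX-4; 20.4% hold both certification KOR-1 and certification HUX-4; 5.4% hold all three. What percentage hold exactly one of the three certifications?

51.9%

Using the inclusion–exclusion count for exactly one event:
P(exactly one) = 35.4 + 36.5 + 50.4 − 2·11.8 − 2·11.1 − 2·20.4 + 3·5.4 = 51.9%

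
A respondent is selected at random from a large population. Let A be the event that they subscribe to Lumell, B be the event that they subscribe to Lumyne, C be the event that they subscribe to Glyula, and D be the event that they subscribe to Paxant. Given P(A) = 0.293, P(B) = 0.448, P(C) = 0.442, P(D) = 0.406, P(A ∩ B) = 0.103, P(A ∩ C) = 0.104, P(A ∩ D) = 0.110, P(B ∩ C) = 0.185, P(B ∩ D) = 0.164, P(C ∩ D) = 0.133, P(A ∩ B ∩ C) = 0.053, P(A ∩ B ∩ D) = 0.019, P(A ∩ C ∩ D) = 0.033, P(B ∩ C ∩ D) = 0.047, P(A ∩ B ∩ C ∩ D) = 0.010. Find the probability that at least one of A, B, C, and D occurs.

By inclusion–exclusion:
P(A ∪ B ∪ C ∪ D) = 0.293 + 0.448 + 0.442 + 0.406 − 0.103 − 0.104 − 0.110 − 0.185 − 0.164 − 0.133 + 0.053 + 0.019 + 0.033 + 0.047 − 0.010 = 0.932

0.932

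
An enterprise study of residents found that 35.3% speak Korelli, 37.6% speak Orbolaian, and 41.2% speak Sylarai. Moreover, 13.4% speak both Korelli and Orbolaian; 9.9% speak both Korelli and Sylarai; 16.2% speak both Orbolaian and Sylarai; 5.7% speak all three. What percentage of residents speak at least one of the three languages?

By inclusion-exclusion,
P(at least one) = 35.3 + 37.6 + 41.2 − 13.4 − 9.9 − 16.2 + 5.7 = 80.3%

80.3%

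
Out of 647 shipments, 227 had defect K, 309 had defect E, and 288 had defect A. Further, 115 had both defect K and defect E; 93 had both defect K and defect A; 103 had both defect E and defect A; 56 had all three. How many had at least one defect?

569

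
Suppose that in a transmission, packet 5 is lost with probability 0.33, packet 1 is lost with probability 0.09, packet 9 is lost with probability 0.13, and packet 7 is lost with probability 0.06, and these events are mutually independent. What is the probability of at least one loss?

0.50138734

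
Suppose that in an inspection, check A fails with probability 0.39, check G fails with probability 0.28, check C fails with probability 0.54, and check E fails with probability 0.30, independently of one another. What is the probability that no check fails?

P(none) = (1 − 0.39) × (1 − 0.28) × (1 − 0.54) × (1 − 0.30) = 0.61 × 0.72 × 0.46 × 0.70 = 0.1414224

0.1414224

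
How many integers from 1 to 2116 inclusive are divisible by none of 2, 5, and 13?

781

1058 + 423 + 162 − 211 − 81 − 32 + 16 = 1335
2116 − 1335 = 781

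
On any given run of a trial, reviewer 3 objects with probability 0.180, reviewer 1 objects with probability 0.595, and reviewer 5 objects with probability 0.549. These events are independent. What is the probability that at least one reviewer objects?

Since the events are independent, P(none) is the product of the individual non-occurrence probabilities.
P(none) = (1 − 0.180) × (1 − 0.595) × (1 − 0.549) = 0.820 × 0.405 × 0.451 = 0.1497771
P(at least one) = 1 − 0.1497771 = 0.8502229

0.8502229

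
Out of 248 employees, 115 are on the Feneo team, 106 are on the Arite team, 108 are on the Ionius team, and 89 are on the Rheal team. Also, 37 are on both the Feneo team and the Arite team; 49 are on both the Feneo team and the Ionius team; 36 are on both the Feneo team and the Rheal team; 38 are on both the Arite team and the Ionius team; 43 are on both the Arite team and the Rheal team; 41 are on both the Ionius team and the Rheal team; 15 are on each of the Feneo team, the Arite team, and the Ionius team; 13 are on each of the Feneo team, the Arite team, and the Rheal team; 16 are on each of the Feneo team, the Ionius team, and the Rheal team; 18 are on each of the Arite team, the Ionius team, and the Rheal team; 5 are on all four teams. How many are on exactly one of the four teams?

96

N(exactly one) = 115 + 106 + 108 + 89 − 2·37 − 2·49 − 2·36 − 2·38 − 2·43 − 2·41 + 3·15 + 3·13 + 3·16 + 3·18 − 4·5 = 96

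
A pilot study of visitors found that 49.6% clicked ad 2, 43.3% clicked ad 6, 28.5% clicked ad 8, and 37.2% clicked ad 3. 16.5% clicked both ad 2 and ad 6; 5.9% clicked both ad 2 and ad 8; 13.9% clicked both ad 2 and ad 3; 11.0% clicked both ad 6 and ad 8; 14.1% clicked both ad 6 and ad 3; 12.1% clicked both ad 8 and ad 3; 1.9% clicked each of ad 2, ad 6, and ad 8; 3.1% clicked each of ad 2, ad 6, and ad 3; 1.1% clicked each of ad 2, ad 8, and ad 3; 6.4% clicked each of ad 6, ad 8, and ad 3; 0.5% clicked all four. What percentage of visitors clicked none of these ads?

2.9%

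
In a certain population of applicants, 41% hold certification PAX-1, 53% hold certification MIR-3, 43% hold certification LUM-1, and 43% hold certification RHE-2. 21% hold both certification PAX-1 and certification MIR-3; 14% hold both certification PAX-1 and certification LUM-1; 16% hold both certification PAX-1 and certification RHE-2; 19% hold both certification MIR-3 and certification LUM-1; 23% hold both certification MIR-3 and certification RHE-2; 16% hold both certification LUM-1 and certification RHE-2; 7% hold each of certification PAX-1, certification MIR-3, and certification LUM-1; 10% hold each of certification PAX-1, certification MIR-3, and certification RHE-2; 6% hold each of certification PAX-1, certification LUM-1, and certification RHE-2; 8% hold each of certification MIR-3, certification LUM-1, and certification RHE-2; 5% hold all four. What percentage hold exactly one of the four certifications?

35%

P(exactly one) = 41 + 53 + 43 + 43 − 2·21 − 2·14 − 2·16 − 2·19 − 2·23 − 2·16 + 3·7 + 3·10 + 3·6 + 3·8 − 4·5 = 35%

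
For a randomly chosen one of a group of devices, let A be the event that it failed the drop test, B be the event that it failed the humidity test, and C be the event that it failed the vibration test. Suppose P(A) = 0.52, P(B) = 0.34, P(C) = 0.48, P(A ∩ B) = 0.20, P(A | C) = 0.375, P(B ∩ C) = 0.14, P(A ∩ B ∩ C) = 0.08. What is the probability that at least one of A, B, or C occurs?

P(A ∩ C) = P(C)·P(A|C) = 0.48 × 0.375 = 0.18
Inclusion–exclusion gives
P(A ∪ B ∪ C) = 0.52 + 0.34 + 0.48 − 0.20 − 0.18 − 0.14 + 0.08 = 0.90

0.90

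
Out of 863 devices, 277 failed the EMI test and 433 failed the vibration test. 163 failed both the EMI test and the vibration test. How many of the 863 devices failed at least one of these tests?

Apply inclusion-exclusion:
|at least one| = 277 + 433 − 163 = 547

547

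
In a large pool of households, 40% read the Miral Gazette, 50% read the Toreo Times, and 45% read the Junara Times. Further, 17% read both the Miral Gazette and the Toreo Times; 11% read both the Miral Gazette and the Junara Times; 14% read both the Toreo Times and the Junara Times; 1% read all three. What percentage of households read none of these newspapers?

6%

P(≥1) = 40 + 50 + 45 − 17 − 11 − 14 + 1 = 94%
P(none) = 100% − 94% = 6%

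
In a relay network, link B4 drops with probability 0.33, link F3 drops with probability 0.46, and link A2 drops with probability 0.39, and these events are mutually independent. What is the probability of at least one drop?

Since the events are independent, P(none) is the product of the individual non-occurrence probabilities.
P(none) = (1 − 0.33) × (1 − 0.46) × (1 − 0.39) = 0.67 × 0.54 × 0.61 = 0.220698
P(at least one) = 1 − 0.220698 = 0.779302

0.779302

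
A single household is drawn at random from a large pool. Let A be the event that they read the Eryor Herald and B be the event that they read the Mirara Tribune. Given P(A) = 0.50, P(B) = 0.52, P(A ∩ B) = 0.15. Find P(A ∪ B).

0.87

P(A ∪ B) = 0.50 + 0.52 − 0.15 = 0.87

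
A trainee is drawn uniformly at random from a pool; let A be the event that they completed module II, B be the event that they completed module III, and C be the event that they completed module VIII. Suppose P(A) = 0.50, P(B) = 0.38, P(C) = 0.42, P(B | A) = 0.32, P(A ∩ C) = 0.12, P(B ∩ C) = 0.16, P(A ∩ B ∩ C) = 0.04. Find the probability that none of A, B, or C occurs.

P(A ∩ B) = P(A)·P(B|A) = 0.50 × 0.32 = 0.16
P(A ∪ B ∪ C) = 0.50 + 0.38 + 0.42 − 0.16 − 0.12 − 0.16 + 0.04 = 0.90
P(none) = 1 − 0.90 = 0.10

0.10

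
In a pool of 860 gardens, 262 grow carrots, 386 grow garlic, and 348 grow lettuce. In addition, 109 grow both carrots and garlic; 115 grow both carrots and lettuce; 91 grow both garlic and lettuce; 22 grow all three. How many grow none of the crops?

157

|union| = 262 + 386 + 348 − 109 − 115 − 91 + 22 = 703
None: 860 − 703 = 157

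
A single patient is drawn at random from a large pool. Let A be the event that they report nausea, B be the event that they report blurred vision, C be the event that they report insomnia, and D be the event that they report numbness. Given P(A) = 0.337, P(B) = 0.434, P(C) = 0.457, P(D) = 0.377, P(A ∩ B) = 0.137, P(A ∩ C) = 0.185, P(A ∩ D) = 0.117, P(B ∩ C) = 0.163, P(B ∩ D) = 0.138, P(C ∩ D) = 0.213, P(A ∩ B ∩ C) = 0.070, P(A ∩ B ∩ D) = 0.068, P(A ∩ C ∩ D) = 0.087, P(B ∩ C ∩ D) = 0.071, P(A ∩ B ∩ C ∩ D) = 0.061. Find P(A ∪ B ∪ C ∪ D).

P(A ∪ B ∪ C ∪ D) = 0.337 + 0.434 + 0.457 + 0.377 − 0.137 − 0.185 − 0.117 − 0.163 − 0.138 − 0.213 + 0.070 + 0.068 + 0.087 + 0.071 − 0.061 = 0.887

0.887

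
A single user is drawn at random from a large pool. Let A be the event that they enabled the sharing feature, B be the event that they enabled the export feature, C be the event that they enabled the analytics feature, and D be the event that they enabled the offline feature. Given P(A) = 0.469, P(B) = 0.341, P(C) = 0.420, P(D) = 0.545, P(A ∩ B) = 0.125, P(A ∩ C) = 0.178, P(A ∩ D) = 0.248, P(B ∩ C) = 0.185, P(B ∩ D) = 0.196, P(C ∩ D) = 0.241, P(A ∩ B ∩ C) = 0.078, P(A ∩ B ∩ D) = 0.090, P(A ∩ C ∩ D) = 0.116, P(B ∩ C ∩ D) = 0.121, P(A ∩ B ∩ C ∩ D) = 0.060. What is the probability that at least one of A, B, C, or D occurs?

0.947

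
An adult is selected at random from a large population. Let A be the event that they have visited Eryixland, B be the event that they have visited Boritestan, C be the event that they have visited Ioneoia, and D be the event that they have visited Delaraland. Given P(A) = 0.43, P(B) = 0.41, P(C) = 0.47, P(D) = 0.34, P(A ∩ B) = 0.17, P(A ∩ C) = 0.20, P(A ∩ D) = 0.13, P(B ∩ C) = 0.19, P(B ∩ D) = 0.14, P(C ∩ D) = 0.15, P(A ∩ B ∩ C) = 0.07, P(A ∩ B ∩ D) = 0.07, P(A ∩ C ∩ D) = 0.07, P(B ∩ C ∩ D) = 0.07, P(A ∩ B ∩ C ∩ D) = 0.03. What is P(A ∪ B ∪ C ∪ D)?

0.92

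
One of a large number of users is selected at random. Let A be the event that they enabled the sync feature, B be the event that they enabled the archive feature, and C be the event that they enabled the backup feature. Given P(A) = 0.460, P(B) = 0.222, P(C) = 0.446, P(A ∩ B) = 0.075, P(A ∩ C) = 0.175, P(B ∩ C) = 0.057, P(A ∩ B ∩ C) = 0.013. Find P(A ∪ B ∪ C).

0.834

P(A ∪ B ∪ C) = 0.460 + 0.222 + 0.446 − 0.075 − 0.175 − 0.057 + 0.013 = 0.834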